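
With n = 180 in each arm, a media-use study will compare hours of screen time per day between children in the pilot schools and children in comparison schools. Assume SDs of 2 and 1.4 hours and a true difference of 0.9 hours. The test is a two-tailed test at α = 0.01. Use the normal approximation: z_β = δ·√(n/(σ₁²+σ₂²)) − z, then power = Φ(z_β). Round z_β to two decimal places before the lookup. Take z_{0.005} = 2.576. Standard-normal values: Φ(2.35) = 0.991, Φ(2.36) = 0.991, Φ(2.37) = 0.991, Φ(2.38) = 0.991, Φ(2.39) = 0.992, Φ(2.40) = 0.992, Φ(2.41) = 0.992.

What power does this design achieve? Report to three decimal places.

Power ≈ 0.991

z_β = δ·√(n/(σ₁²+σ₂²)) − z_{α/2}
    = 0.9 · √(180/5.96) − 2.576
    = 0.9 · 5.49557 − 2.576
    = 4.9460 − 2.576 = 2.3700 → 2.37
Power = Φ(2.37) = 0.991.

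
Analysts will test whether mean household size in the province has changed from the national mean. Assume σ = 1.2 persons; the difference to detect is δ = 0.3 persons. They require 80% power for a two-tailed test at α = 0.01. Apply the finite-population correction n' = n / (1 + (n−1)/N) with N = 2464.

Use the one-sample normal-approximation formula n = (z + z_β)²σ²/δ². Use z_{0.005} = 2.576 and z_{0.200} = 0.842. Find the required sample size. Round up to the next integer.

n = 174

n = (z_{α/2} + z_β)² · σ² / δ²
  = (2.576 + 0.842)² · 1.2² / 0.3²
  = 11.6827 · 1.44 / 0.09
  = 186.92
Finite-population correction (N = 2464): 186.92 / (1 + (186.92 − 1)/2464) = 173.81.
Round up → n = 174.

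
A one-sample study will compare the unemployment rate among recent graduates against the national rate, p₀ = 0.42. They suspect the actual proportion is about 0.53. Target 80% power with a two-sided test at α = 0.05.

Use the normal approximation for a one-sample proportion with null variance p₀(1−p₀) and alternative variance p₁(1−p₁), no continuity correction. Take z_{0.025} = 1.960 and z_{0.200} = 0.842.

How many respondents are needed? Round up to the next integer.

n = [z_{α/2}·√(p₀q₀) + z_β·√(p₁q₁)]² / (p₁ − p₀)²
  = [1.960·√(0.42·0.58) + 0.842·√(0.53·0.47)]² / (0.11)²
  = [1.960·0.4936 + 0.842·0.4991]² / 0.0121
  = [1.3876]² / 0.0121
  = 159.13
Round up → n = 160.

n = 160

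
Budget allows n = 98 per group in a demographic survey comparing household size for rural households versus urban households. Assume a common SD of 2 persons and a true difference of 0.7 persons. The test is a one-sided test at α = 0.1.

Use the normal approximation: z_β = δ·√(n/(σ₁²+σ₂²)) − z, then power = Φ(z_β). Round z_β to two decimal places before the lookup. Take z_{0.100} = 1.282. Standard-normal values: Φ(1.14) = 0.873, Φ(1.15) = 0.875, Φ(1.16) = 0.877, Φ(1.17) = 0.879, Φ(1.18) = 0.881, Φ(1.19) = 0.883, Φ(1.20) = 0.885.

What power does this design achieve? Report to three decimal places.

Power ≈ 0.879

z_β = δ·√(n/(σ₁²+σ₂²)) − z_α
    = 0.7 · √(98/8) − 1.282
    = 0.7 · 3.50000 − 1.282
    = 2.4500 − 1.282 = 1.1680 → 1.17
Power = Φ(1.17) = 0.879.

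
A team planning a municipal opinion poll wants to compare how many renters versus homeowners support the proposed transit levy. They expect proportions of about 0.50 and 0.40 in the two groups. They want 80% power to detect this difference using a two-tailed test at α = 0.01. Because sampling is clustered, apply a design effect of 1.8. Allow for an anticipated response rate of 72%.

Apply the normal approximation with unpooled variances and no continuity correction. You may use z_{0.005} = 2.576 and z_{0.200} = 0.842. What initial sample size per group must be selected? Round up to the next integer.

n = (z_{α/2} + z_β)² · [p₁(1−p₁) + p₂(1−p₂)] / (p₁ − p₂)²
  = (2.576 + 0.842)² · (0.50·0.50 + 0.40·0.60) / (0.10)²
  = (3.418)² · (0.2500 + 0.2400) / 0.0100
  = 11.6827 · 0.4900 / 0.0100
  = 572.45
Design effect: 1.8 × 572.45 = 1030.42.
Adjust for 72% response: 1030.42 / 0.72 = 1431.13.
Round up → n = 1432 per group.

n = 1432 per group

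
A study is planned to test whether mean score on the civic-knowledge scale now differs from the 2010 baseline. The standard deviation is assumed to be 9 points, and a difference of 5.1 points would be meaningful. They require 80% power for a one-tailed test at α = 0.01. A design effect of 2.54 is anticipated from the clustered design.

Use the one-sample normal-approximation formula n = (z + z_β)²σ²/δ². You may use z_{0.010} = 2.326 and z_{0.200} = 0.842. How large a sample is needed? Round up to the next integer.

n = 80

n = (z_α + z_β)² · σ² / δ²
  = (2.326 + 0.842)² · 9² / 5.1²
  = 10.0362 · 81 / 26.01
  = 31.25
Design effect: 2.54 × 31.25 = 79.39.
Round up → n = 80.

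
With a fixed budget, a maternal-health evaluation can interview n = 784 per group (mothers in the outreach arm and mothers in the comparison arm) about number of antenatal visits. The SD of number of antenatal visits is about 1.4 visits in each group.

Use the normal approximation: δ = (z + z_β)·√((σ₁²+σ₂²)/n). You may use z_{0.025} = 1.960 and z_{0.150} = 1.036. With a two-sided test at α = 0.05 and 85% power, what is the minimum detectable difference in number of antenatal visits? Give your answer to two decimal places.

Minimum detectable difference ≈ 0.21 visits

δ = (z_{α/2} + z_β) · √((σ₁²+σ₂²)/n)
  = (1.960 + 1.036) · √(3.92/784)
  = 2.996 · √0.005
  = 2.996 · 0.0707
  = 0.2118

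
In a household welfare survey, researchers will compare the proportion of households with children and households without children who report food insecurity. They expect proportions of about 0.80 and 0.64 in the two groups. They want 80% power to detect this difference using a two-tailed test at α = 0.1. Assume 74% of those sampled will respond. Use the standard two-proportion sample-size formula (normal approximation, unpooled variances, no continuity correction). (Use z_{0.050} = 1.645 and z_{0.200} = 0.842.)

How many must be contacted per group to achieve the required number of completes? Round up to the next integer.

n = 128 per group

n = (z_{α/2} + z_β)² · [p₁(1−p₁) + p₂(1−p₂)] / (p₁ − p₂)²
  = (1.645 + 0.842)² · (0.80·0.20 + 0.64·0.36) / (0.16)²
  = (2.487)² · (0.1600 + 0.2304) / 0.0256
  = 6.1852 · 0.3904 / 0.0256
  = 94.32
Adjust for 74% response: 94.32 / 0.74 = 127.46.
Round up → n = 128 per group.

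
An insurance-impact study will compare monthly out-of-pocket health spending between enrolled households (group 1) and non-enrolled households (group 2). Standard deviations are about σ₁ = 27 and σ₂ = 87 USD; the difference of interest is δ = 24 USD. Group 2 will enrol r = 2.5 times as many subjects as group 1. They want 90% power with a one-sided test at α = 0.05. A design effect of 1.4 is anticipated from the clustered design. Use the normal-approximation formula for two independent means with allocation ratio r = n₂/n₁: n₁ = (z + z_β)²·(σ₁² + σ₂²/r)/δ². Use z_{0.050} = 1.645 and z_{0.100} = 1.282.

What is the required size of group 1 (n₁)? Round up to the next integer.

n₁ = (z_α + z_β)² · (σ₁² + σ₂²/r) / δ²
   = (1.645 + 1.282)² · (27² + 87²/2.5) / 24²
   = 8.5673 · (729 + 3027.6) / 576
   = 8.5673 · 3756.6 / 576
   = 55.88
Design effect: 1.4 × 55.88 = 78.23.
Round up → n₁ = 79; n₂ = r·n₁ = 2.5 × 79 = 198.

n₁ = 79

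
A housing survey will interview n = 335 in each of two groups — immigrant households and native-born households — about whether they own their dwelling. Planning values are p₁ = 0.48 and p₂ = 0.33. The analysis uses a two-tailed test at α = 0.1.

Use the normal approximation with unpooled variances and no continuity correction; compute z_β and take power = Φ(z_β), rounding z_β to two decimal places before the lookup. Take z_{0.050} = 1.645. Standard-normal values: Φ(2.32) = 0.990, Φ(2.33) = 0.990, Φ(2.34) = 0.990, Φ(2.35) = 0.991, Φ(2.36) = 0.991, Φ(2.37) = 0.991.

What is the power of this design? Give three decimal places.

Power ≈ 0.991

z_β = |p₁−p₂|·√(n/[p₁q₁+p₂q₂]) − z_{α/2}
    = 0.15 · √(335/0.4707) − 1.645
    = 0.15 · 26.6778 − 1.645
    = 4.0017 − 1.645 = 2.3567 → 2.36
Power = Φ(2.36) = 0.991.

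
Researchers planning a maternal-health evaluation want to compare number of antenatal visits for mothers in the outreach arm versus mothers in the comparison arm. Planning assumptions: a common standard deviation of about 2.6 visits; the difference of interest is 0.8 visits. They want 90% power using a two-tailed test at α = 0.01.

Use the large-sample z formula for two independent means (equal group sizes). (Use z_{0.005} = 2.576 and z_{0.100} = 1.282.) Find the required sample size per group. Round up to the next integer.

n = (z_{α/2} + z_β)² · (σ₁² + σ₂²) / δ²
  = (2.576 + 1.282)² · (2·2.6² = 13.52) / 0.8²
  = 14.8842 · 13.52 / 0.64
  = 314.43
Round up → n = 315 per group.

n = 315 per group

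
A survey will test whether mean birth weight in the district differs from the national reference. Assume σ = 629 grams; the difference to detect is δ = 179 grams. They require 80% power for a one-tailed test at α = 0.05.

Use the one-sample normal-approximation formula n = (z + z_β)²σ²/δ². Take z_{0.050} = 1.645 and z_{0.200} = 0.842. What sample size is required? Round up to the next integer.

n = (z_α + z_β)² · σ² / δ²
  = (1.645 + 0.842)² · 629² / 179²
  = 6.1852 · 395641 / 32041
  = 76.37
Round up → n = 77.

n = 77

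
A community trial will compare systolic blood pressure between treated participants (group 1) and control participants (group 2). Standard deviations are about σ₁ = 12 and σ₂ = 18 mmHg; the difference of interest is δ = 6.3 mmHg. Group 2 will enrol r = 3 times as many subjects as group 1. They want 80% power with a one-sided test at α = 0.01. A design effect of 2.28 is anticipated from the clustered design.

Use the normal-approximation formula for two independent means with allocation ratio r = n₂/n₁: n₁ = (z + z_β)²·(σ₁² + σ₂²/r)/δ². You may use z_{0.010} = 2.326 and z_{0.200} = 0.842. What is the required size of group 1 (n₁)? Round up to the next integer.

n₁ = 146

n₁ = (z_α + z_β)² · (σ₁² + σ₂²/r) / δ²
   = (2.326 + 0.842)² · (12² + 18²/3) / 6.3²
   = 10.0362 · (144 + 108) / 39.69
   = 10.0362 · 252 / 39.69
   = 63.72
Design effect: 2.28 × 63.72 = 145.29.
Round up → n₁ = 146; n₂ = r·n₁ = 3 × 146 = 438.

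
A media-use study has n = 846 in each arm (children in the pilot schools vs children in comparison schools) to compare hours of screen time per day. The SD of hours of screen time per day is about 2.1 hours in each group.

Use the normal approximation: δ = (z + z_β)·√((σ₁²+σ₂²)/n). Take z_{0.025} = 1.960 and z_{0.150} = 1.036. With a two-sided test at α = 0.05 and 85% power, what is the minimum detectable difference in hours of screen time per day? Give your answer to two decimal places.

δ = (z_{α/2} + z_β) · √((σ₁²+σ₂²)/n)
  = (1.960 + 1.036) · √(8.82/846)
  = 2.996 · √0.01043
  = 2.996 · 0.1021
  = 0.3059

Minimum detectable difference ≈ 0.31 hours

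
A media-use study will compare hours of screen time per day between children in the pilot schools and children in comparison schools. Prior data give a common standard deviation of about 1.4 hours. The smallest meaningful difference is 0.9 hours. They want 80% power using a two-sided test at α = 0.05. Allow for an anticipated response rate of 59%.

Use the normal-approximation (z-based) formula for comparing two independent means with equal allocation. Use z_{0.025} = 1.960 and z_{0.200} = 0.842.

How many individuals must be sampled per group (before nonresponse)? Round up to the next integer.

n = 65 per group

n = (z_{α/2} + z_β)² · (σ₁² + σ₂²) / δ²
  = (1.960 + 0.842)² · (2·1.4² = 3.92) / 0.9²
  = 7.8512 · 3.92 / 0.81
  = 38.00
Adjust for 59% response: 38.00 / 0.59 = 64.40.
Round up → n = 65 per group.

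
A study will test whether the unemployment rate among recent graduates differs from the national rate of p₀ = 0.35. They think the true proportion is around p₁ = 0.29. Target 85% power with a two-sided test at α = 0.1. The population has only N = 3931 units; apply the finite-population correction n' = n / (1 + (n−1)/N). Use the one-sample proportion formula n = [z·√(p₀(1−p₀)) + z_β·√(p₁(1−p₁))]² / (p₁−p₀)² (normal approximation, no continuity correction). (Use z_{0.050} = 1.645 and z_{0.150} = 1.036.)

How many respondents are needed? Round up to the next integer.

n = 394

n = [z_{α/2}·√(p₀q₀) + z_β·√(p₁q₁)]² / (p₁ − p₀)²
  = [1.645·√(0.35·0.65) + 1.036·√(0.29·0.71)]² / (-0.06)²
  = [1.645·0.4770 + 1.036·0.4538]² / 0.0036
  = [1.2547]² / 0.0036
  = 437.31
Finite-population correction (N = 3931): 437.31 / (1 + (437.31 − 1)/3931) = 393.62.
Round up → n = 394.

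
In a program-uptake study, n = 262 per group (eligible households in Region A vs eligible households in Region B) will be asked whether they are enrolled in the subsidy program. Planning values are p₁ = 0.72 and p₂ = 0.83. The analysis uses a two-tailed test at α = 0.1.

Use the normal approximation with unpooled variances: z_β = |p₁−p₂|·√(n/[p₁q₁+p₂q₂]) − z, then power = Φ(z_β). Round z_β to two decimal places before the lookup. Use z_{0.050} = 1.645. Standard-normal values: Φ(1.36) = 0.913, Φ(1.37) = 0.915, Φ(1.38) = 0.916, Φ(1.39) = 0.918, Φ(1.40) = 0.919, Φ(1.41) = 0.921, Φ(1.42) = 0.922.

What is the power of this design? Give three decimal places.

z_β = |p₁−p₂|·√(n/[p₁q₁+p₂q₂]) − z_{α/2}
    = 0.11 · √(262/0.3427) − 1.645
    = 0.11 · 27.6499 − 1.645
    = 3.0415 − 1.645 = 1.3965 → 1.40
Power = Φ(1.40) = 0.919.

Power ≈ 0.919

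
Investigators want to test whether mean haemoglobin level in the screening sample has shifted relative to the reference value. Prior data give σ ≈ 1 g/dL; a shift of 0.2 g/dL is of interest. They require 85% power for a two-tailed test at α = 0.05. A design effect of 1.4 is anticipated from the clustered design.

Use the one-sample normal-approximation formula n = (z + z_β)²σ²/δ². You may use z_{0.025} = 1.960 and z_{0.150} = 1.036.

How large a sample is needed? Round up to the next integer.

n = 315

n = (z_{α/2} + z_β)² · σ² / δ²
  = (1.960 + 1.036)² · 1² / 0.2²
  = 8.9760 · 1 / 0.04
  = 224.40
Design effect: 1.4 × 224.40 = 314.16.
Round up → n = 315.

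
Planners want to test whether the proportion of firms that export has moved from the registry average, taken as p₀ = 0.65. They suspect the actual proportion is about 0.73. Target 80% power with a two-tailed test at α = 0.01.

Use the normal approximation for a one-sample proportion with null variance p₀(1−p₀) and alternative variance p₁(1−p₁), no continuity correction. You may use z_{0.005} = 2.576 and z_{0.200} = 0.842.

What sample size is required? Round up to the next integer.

n = 402

n = [z_{α/2}·√(p₀q₀) + z_β·√(p₁q₁)]² / (p₁ − p₀)²
  = [2.576·√(0.65·0.35) + 0.842·√(0.73·0.27)]² / (0.08)²
  = [2.576·0.4770 + 0.842·0.4440]² / 0.0064
  = [1.6025]² / 0.0064
  = 401.24
Round up → n = 402.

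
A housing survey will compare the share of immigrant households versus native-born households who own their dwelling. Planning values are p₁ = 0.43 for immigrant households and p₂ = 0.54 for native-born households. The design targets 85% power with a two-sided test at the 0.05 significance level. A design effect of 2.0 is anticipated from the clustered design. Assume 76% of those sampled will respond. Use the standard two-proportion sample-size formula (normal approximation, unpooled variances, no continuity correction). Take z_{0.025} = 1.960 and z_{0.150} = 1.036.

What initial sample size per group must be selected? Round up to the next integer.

n = (z_{α/2} + z_β)² · [p₁(1−p₁) + p₂(1−p₂)] / (p₁ − p₂)²
  = (1.960 + 1.036)² · (0.43·0.57 + 0.54·0.46) / (-0.11)²
  = (2.996)² · (0.2451 + 0.2484) / 0.0121
  = 8.9760 · 0.4935 / 0.0121
  = 366.09
Design effect: 2.0 × 366.09 = 732.18.
Adjust for 76% response: 732.18 / 0.76 = 963.39.
Round up → n = 964 per group.

n = 964 per group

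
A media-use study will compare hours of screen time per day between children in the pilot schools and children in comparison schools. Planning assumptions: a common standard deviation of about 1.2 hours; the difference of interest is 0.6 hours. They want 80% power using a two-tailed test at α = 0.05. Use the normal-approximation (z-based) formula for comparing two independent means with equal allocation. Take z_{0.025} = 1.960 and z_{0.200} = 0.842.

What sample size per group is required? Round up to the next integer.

n = 63 per group

n = (z_{α/2} + z_β)² · (σ₁² + σ₂²) / δ²
  = (1.960 + 0.842)² · (2·1.2² = 2.88) / 0.6²
  = 7.8512 · 2.88 / 0.36
  = 62.81
Round up → n = 63 per group.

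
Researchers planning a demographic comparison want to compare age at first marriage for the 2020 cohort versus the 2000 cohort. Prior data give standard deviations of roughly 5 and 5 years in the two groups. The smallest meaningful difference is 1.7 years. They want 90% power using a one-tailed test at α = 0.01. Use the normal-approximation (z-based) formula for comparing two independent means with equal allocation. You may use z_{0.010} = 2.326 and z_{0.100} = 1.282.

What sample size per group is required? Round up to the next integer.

n = (z_α + z_β)² · (σ₁² + σ₂²) / δ²
  = (2.326 + 1.282)² · (5² + 5² = 50) / 1.7²
  = 13.0177 · 50 / 2.89
  = 225.22
Round up → n = 226 per group.

n = 226 per group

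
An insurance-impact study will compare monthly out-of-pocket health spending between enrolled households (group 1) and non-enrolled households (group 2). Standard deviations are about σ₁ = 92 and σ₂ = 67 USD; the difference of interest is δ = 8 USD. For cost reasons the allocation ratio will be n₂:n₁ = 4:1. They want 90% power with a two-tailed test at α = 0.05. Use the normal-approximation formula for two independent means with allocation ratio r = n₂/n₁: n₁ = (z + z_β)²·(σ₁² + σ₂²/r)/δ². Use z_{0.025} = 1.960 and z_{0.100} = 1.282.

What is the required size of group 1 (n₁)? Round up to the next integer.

n₁ = 1575

n₁ = (z_{α/2} + z_β)² · (σ₁² + σ₂²/r) / δ²
   = (1.960 + 1.282)² · (92² + 67²/4) / 8²
   = 10.5106 · (8464 + 1122.2) / 64
   = 10.5106 · 9586.2 / 64
   = 1574.33
Round up → n₁ = 1575; n₂ = r·n₁ = 4 × 1575 = 6300.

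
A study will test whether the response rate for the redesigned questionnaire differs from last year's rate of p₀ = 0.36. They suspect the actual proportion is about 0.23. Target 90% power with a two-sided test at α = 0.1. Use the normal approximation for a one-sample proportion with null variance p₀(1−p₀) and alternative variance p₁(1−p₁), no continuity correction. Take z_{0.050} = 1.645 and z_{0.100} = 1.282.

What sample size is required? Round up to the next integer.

n = [z_{α/2}·√(p₀q₀) + z_β·√(p₁q₁)]² / (p₁ − p₀)²
  = [1.645·√(0.36·0.64) + 1.282·√(0.23·0.77)]² / (-0.13)²
  = [1.645·0.4800 + 1.282·0.4208]² / 0.0169
  = [1.3291]² / 0.0169
  = 104.53
Round up → n = 105.

n = 105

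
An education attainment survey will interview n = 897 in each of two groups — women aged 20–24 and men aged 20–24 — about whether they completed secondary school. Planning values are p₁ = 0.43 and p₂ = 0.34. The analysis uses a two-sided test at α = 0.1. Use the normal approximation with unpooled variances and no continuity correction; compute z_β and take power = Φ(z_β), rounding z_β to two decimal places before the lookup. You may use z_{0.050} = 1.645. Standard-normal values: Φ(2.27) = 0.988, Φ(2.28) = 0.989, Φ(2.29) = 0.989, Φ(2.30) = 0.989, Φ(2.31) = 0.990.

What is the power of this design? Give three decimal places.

z_β = |p₁−p₂|·√(n/[p₁q₁+p₂q₂]) − z_{α/2}
    = 0.09 · √(897/0.4695) − 1.645
    = 0.09 · 43.7098 − 1.645
    = 3.9339 − 1.645 = 2.2889 → 2.29
Power = Φ(2.29) = 0.989.

Power ≈ 0.989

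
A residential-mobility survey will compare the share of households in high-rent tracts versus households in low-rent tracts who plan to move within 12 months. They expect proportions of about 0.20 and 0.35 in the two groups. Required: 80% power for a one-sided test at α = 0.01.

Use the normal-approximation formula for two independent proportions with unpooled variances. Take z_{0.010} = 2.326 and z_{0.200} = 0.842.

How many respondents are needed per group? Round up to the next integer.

n = (z_α + z_β)² · [p₁(1−p₁) + p₂(1−p₂)] / (p₁ − p₂)²
  = (2.326 + 0.842)² · (0.20·0.80 + 0.35·0.65) / (-0.15)²
  = (3.168)² · (0.1600 + 0.2275) / 0.0225
  = 10.0362 · 0.3875 / 0.0225
  = 172.85
Round up → n = 173 per group.

n = 173 per group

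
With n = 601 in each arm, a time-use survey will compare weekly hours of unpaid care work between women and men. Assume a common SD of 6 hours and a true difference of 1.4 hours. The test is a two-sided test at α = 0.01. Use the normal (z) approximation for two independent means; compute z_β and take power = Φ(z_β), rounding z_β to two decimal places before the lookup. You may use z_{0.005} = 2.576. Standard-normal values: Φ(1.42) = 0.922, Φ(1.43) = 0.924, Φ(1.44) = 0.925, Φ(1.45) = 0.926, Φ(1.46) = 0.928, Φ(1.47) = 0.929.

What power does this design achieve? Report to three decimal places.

Power ≈ 0.929

z_β = δ·√(n/(σ₁²+σ₂²)) − z_{α/2}
    = 1.4 · √(601/72) − 2.576
    = 1.4 · 2.88916 − 2.576
    = 4.0448 − 2.576 = 1.4688 → 1.47
Power = Φ(1.47) = 0.929.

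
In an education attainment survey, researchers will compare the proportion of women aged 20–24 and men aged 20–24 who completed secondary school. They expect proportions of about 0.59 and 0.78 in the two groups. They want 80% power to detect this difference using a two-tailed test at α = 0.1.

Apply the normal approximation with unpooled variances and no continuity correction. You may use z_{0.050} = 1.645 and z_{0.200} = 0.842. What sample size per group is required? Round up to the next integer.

n = (z_{α/2} + z_β)² · [p₁(1−p₁) + p₂(1−p₂)] / (p₁ − p₂)²
  = (1.645 + 0.842)² · (0.59·0.41 + 0.78·0.22) / (-0.19)²
  = (2.487)² · (0.2419 + 0.1716) / 0.0361
  = 6.1852 · 0.4135 / 0.0361
  = 70.85
Round up → n = 71 per group.

n = 71 per group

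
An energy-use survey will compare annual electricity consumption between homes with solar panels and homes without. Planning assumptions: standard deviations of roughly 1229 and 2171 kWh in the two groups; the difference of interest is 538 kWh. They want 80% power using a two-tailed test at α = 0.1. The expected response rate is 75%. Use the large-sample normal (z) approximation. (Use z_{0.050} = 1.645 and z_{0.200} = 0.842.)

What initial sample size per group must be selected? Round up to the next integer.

n = (z_{α/2} + z_β)² · (σ₁² + σ₂²) / δ²
  = (1.645 + 0.842)² · (1229² + 2171² = 6223682) / 538²
  = 6.1852 · 6223682 / 289444
  = 132.99
Adjust for 75% response: 132.99 / 0.75 = 177.33.
Round up → n = 178 per group.

n = 178 per group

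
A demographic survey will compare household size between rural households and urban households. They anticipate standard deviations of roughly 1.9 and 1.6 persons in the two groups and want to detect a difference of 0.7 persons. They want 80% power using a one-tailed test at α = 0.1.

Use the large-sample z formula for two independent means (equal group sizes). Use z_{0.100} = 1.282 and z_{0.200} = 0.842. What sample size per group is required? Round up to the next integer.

n = 57 per group

n = (z_α + z_β)² · (σ₁² + σ₂²) / δ²
  = (1.282 + 0.842)² · (1.9² + 1.6² = 6.17) / 0.7²
  = 4.5114 · 6.17 / 0.49
  = 56.81
Round up → n = 57 per group.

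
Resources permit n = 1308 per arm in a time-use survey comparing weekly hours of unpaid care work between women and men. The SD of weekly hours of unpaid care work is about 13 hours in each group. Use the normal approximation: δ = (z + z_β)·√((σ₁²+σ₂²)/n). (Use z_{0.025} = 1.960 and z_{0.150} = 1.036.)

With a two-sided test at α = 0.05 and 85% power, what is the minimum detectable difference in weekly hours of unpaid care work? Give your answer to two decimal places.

Minimum detectable difference ≈ 1.52 hours

δ = (z_{α/2} + z_β) · √((σ₁²+σ₂²)/n)
  = (1.960 + 1.036) · √(338/1308)
  = 2.996 · √0.25841
  = 2.996 · 0.5083
  = 1.5230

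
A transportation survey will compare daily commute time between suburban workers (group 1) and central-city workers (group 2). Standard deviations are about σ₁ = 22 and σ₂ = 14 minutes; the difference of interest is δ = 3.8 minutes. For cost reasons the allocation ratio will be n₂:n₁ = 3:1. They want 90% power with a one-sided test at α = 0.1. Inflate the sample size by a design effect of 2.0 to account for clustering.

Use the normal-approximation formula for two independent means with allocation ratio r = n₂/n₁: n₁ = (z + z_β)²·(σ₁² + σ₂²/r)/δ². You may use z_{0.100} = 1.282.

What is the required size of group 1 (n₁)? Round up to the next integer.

n₁ = 501

n₁ = (z_α + z_β)² · (σ₁² + σ₂²/r) / δ²
   = (1.282 + 1.282)² · (22² + 14²/3) / 3.8²
   = 6.5741 · (484 + 65.3333) / 14.44
   = 6.5741 · 549.3333 / 14.44
   = 250.09
Design effect: 2.0 × 250.09 = 500.19.
Round up → n₁ = 501; n₂ = r·n₁ = 3 × 501 = 1503.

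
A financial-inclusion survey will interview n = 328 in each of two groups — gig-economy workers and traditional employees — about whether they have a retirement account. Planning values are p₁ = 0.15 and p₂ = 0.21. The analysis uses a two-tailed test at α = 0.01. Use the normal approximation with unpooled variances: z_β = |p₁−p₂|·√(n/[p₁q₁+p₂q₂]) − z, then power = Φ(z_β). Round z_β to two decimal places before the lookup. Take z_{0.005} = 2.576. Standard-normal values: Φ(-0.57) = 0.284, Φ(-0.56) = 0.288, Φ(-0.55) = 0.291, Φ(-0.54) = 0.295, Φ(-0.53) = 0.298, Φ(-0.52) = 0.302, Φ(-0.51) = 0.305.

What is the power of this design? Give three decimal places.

z_β = |p₁−p₂|·√(n/[p₁q₁+p₂q₂]) − z_{α/2}
    = 0.06 · √(328/0.2934) − 2.576
    = 0.06 · 33.4354 − 2.576
    = 2.0061 − 2.576 = -0.5699 → -0.57
Power = Φ(-0.57) = 0.284.

Power ≈ 0.284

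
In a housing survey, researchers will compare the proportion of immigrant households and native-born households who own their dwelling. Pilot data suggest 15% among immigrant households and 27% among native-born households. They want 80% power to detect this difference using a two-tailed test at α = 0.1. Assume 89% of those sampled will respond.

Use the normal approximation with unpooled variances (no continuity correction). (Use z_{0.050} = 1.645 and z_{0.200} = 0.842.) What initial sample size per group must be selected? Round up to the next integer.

n = (z_{α/2} + z_β)² · [p₁(1−p₁) + p₂(1−p₂)] / (p₁ − p₂)²
  = (1.645 + 0.842)² · (0.15·0.85 + 0.27·0.73) / (-0.12)²
  = (2.487)² · (0.1275 + 0.1971) / 0.0144
  = 6.1852 · 0.3246 / 0.0144
  = 139.42
Adjust for 89% response: 139.42 / 0.89 = 156.66.
Round up → n = 157 per group.

n = 157 per group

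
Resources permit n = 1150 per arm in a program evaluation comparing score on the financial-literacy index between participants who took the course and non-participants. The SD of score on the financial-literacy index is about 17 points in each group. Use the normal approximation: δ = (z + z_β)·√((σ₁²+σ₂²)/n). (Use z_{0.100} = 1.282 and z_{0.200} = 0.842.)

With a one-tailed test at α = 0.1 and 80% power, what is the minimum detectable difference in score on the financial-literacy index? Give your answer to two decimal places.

δ = (z_α + z_β) · √((σ₁²+σ₂²)/n)
  = (1.282 + 0.842) · √(578/1150)
  = 2.124 · √0.50261
  = 2.124 · 0.7089
  = 1.5058

Minimum detectable difference ≈ 1.51 points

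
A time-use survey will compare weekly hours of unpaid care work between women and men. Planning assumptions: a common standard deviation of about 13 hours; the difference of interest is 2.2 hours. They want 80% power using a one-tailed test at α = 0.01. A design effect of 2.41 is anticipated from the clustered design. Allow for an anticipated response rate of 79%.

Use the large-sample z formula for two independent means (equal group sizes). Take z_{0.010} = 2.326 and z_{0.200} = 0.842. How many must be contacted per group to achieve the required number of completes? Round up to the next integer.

n = 2139 per group

n = (z_α + z_β)² · (σ₁² + σ₂²) / δ²
  = (2.326 + 0.842)² · (2·13² = 338) / 2.2²
  = 10.0362 · 338 / 4.84
  = 700.88
Design effect: 2.41 × 700.88 = 1689.11.
Adjust for 79% response: 1689.11 / 0.79 = 2138.12.
Round up → n = 2139 per group.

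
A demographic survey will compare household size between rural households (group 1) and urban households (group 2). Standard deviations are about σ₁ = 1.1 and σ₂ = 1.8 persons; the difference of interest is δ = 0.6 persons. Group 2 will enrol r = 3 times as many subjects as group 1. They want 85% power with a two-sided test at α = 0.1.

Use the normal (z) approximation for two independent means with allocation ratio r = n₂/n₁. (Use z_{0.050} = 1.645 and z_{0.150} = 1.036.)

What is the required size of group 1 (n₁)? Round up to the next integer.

n₁ = 46

n₁ = (z_{α/2} + z_β)² · (σ₁² + σ₂²/r) / δ²
   = (1.645 + 1.036)² · (1.1² + 1.8²/3) / 0.6²
   = 7.1878 · (1.21 + 1.08) / 0.36
   = 7.1878 · 2.29 / 0.36
   = 45.72
Round up → n₁ = 46; n₂ = r·n₁ = 3 × 46 = 138.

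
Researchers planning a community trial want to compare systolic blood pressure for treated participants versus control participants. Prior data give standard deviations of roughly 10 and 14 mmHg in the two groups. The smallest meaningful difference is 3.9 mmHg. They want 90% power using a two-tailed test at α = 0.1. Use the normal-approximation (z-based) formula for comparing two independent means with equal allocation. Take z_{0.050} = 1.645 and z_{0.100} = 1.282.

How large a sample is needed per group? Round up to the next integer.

n = 167 per group

n = (z_{α/2} + z_β)² · (σ₁² + σ₂²) / δ²
  = (1.645 + 1.282)² · (10² + 14² = 296) / 3.9²
  = 8.5673 · 296 / 15.21
  = 166.73
Round up → n = 167 per group.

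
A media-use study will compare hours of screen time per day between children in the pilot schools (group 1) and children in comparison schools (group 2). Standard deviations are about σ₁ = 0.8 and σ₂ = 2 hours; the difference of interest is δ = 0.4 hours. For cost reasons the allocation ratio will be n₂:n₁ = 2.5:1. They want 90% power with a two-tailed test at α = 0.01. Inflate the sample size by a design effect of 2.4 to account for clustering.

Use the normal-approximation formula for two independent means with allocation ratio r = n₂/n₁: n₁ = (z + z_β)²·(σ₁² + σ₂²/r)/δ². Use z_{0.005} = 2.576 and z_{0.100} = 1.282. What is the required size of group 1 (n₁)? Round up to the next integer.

n₁ = 501

n₁ = (z_{α/2} + z_β)² · (σ₁² + σ₂²/r) / δ²
   = (2.576 + 1.282)² · (0.8² + 2²/2.5) / 0.4²
   = 14.8842 · (0.64 + 1.6) / 0.16
   = 14.8842 · 2.24 / 0.16
   = 208.38
Design effect: 2.4 × 208.38 = 500.11.
Round up → n₁ = 501; n₂ = r·n₁ = 2.5 × 501 = 1253.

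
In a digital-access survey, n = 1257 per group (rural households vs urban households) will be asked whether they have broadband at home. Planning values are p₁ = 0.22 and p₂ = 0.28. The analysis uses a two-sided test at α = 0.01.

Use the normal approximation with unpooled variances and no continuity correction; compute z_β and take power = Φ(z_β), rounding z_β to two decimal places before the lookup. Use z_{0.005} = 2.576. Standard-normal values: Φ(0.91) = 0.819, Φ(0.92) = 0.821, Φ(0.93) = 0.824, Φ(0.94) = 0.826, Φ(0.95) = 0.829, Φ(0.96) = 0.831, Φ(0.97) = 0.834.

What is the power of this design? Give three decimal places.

z_β = |p₁−p₂|·√(n/[p₁q₁+p₂q₂]) − z_{α/2}
    = 0.06 · √(1257/0.3732) − 2.576
    = 0.06 · 58.0359 − 2.576
    = 3.4822 − 2.576 = 0.9062 → 0.91
Power = Φ(0.91) = 0.819.

Power ≈ 0.819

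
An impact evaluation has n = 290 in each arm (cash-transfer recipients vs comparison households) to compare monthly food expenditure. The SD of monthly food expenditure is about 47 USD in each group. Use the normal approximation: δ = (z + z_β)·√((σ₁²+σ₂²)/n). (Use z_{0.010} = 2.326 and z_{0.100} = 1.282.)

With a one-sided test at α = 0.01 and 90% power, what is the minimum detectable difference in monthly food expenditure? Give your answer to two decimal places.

δ = (z_α + z_β) · √((σ₁²+σ₂²)/n)
  = (2.326 + 1.282) · √(4418/290)
  = 3.608 · √15.2345
  = 3.608 · 3.9031
  = 14.0825

Minimum detectable difference ≈ 14.08 USD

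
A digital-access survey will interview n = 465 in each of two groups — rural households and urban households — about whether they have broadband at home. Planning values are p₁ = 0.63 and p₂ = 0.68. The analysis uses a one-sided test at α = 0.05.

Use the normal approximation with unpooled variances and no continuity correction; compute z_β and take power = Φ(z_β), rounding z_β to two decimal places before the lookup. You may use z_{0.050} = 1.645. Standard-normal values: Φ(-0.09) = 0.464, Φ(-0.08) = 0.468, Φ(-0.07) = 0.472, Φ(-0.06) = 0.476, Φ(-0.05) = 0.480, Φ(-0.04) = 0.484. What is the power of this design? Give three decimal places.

Power ≈ 0.484

z_β = |p₁−p₂|·√(n/[p₁q₁+p₂q₂]) − z_α
    = 0.05 · √(465/0.4507) − 1.645
    = 0.05 · 32.1205 − 1.645
    = 1.6060 − 1.645 = -0.0390 → -0.04
Power = Φ(-0.04) = 0.484.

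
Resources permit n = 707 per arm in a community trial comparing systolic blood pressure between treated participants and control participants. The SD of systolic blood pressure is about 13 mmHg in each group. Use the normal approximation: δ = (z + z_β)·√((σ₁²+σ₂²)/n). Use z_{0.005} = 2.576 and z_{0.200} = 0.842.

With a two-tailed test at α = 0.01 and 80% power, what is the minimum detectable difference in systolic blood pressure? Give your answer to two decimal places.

δ = (z_{α/2} + z_β) · √((σ₁²+σ₂²)/n)
  = (2.576 + 0.842) · √(338/707)
  = 3.418 · √0.47808
  = 3.418 · 0.6914
  = 2.3633

Minimum detectable difference ≈ 2.36 mmHg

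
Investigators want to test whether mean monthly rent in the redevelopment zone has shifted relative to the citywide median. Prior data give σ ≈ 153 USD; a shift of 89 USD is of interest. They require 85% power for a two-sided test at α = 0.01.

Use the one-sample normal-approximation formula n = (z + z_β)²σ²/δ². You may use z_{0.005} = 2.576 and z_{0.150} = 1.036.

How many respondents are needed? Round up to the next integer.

n = 39

n = (z_{α/2} + z_β)² · σ² / δ²
  = (2.576 + 1.036)² · 153² / 89²
  = 13.0465 · 23409 / 7921
  = 38.56
Round up → n = 39.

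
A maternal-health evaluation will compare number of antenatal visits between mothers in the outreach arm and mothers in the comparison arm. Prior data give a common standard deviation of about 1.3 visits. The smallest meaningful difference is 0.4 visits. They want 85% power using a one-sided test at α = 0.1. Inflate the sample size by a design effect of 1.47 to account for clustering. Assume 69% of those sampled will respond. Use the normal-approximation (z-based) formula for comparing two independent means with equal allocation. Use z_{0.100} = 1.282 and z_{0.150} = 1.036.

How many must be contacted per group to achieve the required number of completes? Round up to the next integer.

n = (z_α + z_β)² · (σ₁² + σ₂²) / δ²
  = (1.282 + 1.036)² · (2·1.3² = 3.38) / 0.4²
  = 5.3731 · 3.38 / 0.16
  = 113.51
Design effect: 1.47 × 113.51 = 166.86.
Adjust for 69% response: 166.86 / 0.69 = 241.82.
Round up → n = 242 per group.

n = 242 per group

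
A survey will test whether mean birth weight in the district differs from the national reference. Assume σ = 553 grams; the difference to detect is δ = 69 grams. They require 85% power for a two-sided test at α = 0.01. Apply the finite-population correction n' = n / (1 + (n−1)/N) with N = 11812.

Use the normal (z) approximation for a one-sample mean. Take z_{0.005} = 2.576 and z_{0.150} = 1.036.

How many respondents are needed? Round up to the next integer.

n = (z_{α/2} + z_β)² · σ² / δ²
  = (2.576 + 1.036)² · 553² / 69²
  = 13.0465 · 305809 / 4761
  = 838.01
Finite-population correction (N = 11812): 838.01 / (1 + (838.01 − 1)/11812) = 782.55.
Round up → n = 783.

n = 783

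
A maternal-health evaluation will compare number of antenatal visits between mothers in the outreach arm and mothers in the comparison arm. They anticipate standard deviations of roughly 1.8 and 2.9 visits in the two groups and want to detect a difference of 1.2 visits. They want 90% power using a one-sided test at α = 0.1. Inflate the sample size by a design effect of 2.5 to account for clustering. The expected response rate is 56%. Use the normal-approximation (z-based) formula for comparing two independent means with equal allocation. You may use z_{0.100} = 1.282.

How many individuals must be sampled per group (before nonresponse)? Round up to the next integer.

n = 238 per group

n = (z_α + z_β)² · (σ₁² + σ₂²) / δ²
  = (1.282 + 1.282)² · (1.8² + 2.9² = 11.65) / 1.2²
  = 6.5741 · 11.65 / 1.44
  = 53.19
Design effect: 2.5 × 53.19 = 132.97.
Adjust for 56% response: 132.97 / 0.56 = 237.44.
Round up → n = 238 per group.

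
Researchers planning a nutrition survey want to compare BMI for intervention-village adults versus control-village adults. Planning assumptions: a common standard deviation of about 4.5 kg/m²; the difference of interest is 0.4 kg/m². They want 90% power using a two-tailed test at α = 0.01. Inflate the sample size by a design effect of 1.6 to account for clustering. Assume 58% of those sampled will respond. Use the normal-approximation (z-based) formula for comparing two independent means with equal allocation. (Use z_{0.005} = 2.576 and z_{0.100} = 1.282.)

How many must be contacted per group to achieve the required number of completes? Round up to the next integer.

n = 10394 per group

n = (z_{α/2} + z_β)² · (σ₁² + σ₂²) / δ²
  = (2.576 + 1.282)² · (2·4.5² = 40.5) / 0.4²
  = 14.8842 · 40.5 / 0.16
  = 3767.55
Design effect: 1.6 × 3767.55 = 6028.09.
Adjust for 58% response: 6028.09 / 0.58 = 10393.25.
Round up → n = 10394 per group.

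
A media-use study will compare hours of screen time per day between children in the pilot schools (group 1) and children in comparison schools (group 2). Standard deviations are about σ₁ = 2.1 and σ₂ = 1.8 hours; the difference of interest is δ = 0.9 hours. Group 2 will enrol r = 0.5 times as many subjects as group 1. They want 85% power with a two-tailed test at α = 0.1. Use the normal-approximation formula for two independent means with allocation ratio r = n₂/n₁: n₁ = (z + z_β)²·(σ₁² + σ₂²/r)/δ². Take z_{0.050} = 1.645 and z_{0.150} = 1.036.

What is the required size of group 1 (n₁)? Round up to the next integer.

n₁ = (z_{α/2} + z_β)² · (σ₁² + σ₂²/r) / δ²
   = (1.645 + 1.036)² · (2.1² + 1.8²/0.5) / 0.9²
   = 7.1878 · (4.41 + 6.48) / 0.81
   = 7.1878 · 10.89 / 0.81
   = 96.64
Round up → n₁ = 97; n₂ = r·n₁ = 0.5 × 97 = 49.

n₁ = 97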